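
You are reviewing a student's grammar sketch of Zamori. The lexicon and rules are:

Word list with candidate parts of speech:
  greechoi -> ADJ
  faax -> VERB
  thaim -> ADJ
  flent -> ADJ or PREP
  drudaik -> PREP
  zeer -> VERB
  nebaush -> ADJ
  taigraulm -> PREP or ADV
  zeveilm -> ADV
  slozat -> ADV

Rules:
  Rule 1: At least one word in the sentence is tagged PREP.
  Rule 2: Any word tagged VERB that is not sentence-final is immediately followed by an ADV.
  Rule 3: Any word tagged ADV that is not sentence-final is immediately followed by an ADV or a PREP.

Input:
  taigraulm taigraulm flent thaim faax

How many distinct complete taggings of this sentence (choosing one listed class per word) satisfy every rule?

Candidates per position — 1:taigraulm {PREP,ADV}; 2:taigraulm {PREP,ADV}; 3:flent {ADJ,PREP}; 4:thaim {ADJ}; 5:faax {VERB}.
There are 8 candidate sequences in total.
Checking each against the rules leaves 6 sequences.
Count = 6.

6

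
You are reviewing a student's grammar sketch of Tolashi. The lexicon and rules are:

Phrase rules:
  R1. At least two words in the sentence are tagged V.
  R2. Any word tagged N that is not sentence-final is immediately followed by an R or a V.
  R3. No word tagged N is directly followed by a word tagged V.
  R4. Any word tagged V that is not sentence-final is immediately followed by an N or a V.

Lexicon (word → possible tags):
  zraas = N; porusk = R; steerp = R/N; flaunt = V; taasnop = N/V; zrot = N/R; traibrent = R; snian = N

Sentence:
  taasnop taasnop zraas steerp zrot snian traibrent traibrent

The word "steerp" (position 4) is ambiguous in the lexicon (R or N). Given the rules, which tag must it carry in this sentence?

Candidates per position — 1:taasnop {N,V}; 2:taasnop {N,V}; 3:zraas {N}; 4:steerp {R,N}; 5:zrot {N,R}; 6:snian {N}; 7:traibrent {R}; 8:traibrent {R}.
Position 1: tagging it N would leave rule 1 unsatisfiable, so it must be V.
Position 2: tagging it N would leave rule 1 unsatisfiable, so it must be V.
Position 4: tagging it N would leave rule 2 unsatisfiable, so it must be R.
Position 5: tagging it N would leave rule 2 unsatisfiable, so it must be R.
The only consistent sequence is: V V N R R N R R.
Verifying each rule — rule 1 satisfied; rule 2 satisfied; rule 3 satisfied; rule 4 satisfied.

R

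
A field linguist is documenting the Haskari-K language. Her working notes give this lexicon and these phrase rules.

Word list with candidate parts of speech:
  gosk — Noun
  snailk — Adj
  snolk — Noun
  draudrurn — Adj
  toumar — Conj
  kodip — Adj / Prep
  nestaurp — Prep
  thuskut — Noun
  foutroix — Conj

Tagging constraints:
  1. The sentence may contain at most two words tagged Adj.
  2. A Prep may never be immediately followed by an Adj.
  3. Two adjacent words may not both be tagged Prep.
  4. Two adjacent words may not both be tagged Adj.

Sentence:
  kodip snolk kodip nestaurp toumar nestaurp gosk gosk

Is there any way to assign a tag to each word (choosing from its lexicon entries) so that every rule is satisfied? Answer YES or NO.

YES

Candidates per position — 1:kodip {Adj,Prep}; 2:snolk {Noun}; 3:kodip {Adj,Prep}; 4:nestaurp {Prep}; 5:toumar {Conj}; 6:nestaurp {Prep}; 7:gosk {Noun}; 8:gosk {Noun}.
One satisfying assignment: Prep Noun Adj Prep Conj Prep Noun Noun.
Checking: rule 1 holds; rule 2 holds; rule 3 holds; rule 4 holds.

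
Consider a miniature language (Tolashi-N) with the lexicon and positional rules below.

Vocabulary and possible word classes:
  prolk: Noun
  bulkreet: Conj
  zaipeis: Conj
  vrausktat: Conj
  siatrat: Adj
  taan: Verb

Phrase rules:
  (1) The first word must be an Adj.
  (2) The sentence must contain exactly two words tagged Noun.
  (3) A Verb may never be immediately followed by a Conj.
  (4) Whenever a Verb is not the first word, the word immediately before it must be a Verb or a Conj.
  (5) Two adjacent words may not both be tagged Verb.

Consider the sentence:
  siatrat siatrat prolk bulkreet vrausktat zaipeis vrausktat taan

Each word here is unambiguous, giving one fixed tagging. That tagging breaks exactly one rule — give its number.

2

Fixed tagging: Adj Adj Noun Conj Conj Conj Conj Verb.
Applying the rules: R1 ✓, R2 ✗, R3 ✓, R4 ✓, R5 ✓.
Only rule 2 fails.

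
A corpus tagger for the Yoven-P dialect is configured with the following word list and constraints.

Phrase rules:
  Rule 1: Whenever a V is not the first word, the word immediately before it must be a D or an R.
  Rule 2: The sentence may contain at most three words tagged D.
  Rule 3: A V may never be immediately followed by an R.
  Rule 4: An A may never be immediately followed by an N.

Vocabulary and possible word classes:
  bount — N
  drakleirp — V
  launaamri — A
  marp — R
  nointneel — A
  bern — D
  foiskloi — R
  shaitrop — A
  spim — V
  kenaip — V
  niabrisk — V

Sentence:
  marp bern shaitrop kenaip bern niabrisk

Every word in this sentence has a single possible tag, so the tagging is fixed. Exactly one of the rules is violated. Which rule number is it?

1

Fixed tagging: R D A V D V.
Rule check: R1 ✗, R2 ✓, R3 ✓, R4 ✓.
Only rule 1 fails.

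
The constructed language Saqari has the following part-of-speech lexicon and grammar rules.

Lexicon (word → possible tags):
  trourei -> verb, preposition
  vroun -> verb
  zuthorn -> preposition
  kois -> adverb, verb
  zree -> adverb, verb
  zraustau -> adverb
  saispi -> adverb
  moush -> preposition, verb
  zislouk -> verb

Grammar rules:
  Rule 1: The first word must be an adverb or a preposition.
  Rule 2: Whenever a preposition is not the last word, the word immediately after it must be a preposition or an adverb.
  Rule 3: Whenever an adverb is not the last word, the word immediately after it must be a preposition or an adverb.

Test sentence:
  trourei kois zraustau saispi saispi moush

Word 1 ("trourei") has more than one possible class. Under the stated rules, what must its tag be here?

Candidates per position — 1:trourei {verb,preposition}; 2:kois {adverb,verb}; 3:zraustau {adverb}; 4:saispi {adverb}; 5:saispi {adverb}; 6:moush {preposition,verb}.
At position 1, choosing verb makes rule 1 impossible to satisfy; hence preposition.
At position 2, choosing verb makes rule 2 impossible to satisfy; hence adverb.
At position 6, choosing verb makes rule 3 impossible to satisfy; hence preposition.
The only consistent sequence is: preposition adverb adverb adverb adverb preposition.
Check: rule 1 satisfied; rule 2 satisfied; rule 3 satisfied.

preposition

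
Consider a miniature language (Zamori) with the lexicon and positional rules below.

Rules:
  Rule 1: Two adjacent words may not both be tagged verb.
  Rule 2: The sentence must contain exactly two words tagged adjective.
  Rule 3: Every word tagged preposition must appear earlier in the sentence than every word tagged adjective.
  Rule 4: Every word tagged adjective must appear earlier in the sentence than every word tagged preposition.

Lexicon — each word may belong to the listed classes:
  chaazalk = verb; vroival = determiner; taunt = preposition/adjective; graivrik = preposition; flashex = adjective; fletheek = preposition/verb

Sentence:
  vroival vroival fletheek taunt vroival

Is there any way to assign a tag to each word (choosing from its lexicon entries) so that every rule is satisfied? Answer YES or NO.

Candidates per position — 1:vroival {determiner}; 2:vroival {determiner}; 3:fletheek {preposition,verb}; 4:taunt {preposition,adjective}; 5:vroival {determiner}.
Rule 2 cannot be satisfied by any choice of tags from the lexicon.
So there is no consistent tagging.

NO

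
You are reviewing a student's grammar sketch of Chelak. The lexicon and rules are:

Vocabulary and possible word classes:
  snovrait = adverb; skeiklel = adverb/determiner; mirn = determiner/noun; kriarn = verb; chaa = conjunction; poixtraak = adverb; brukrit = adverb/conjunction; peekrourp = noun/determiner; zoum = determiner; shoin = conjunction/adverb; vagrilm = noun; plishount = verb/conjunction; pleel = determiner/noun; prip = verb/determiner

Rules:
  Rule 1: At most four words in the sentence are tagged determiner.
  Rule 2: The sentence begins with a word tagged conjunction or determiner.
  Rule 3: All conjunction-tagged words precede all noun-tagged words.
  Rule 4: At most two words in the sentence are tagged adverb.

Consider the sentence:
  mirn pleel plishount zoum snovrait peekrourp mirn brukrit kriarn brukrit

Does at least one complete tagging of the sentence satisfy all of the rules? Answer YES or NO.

NO

Candidates per position — 1:mirn {determiner,noun}; 2:pleel {determiner,noun}; 3:plishount {verb,conjunction}; 4:zoum {determiner}; 5:snovrait {adverb}; 6:peekrourp {noun,determiner}; 7:mirn {determiner,noun}; 8:brukrit {adverb,conjunction}; 9:kriarn {verb}; 10:brukrit {adverb,conjunction}.
Every candidate sequence violates at least one rule; no consistent tagging exists.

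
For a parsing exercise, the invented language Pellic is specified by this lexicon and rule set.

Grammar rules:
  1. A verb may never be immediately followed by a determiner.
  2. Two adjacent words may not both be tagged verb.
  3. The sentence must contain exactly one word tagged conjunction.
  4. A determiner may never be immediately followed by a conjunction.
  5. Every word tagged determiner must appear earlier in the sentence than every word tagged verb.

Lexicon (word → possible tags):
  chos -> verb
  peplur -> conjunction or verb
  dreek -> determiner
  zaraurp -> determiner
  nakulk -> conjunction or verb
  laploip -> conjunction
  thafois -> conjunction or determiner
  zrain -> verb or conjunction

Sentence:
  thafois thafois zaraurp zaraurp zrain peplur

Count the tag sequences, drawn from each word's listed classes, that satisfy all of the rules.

1

Candidates per position — 1:thafois {conjunction,determiner}; 2:thafois {conjunction,determiner}; 3:zaraurp {determiner}; 4:zaraurp {determiner}; 5:zrain {verb,conjunction}; 6:peplur {conjunction,verb}.
There are 16 candidate sequences in total.
The sequences that satisfy every rule: determiner determiner determiner determiner verb conjunction.
Count = 1.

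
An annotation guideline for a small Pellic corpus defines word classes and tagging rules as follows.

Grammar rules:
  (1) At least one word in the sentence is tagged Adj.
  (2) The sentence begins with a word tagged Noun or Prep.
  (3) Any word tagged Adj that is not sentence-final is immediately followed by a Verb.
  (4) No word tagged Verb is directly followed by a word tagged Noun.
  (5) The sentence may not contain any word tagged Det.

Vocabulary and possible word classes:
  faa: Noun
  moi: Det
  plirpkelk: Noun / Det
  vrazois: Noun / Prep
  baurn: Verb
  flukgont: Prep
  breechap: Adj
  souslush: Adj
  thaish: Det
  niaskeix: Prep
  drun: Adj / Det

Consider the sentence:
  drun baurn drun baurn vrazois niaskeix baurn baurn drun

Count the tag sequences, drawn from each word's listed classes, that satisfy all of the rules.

Candidates per position — 1:drun {Adj,Det}; 2:baurn {Verb}; 3:drun {Adj,Det}; 4:baurn {Verb}; 5:vrazois {Noun,Prep}; 6:niaskeix {Prep}; 7:baurn {Verb}; 8:baurn {Verb}; 9:drun {Adj,Det}.
There are 16 candidate sequences in total.
Rule 2 cannot be satisfied by any choice of tags from the lexicon.
So there is no consistent tagging.
Count = 0.

0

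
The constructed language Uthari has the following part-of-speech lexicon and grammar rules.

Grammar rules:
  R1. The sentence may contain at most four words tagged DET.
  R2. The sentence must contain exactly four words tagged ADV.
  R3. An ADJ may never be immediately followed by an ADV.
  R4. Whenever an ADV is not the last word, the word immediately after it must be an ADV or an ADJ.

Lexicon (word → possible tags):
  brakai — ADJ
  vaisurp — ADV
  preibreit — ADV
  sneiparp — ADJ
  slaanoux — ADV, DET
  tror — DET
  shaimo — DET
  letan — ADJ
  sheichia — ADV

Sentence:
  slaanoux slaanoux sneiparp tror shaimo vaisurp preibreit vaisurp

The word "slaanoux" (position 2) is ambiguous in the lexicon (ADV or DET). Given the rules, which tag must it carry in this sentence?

Candidates per position — 1:slaanoux {ADV,DET}; 2:slaanoux {ADV,DET}; 3:sneiparp {ADJ}; 4:tror {DET}; 5:shaimo {DET}; 6:vaisurp {ADV}; 7:preibreit {ADV}; 8:vaisurp {ADV}.
Position 2: the remaining choice is settled jointly with positions 1 — only ADV at position 2 is part of a tagging that satisfies every rule.
That leaves exactly one tagging: DET ADV ADJ DET DET ADV ADV ADV.
Check: rule 1 ok; rule 2 ok; rule 3 ok; rule 4 ok.

ADV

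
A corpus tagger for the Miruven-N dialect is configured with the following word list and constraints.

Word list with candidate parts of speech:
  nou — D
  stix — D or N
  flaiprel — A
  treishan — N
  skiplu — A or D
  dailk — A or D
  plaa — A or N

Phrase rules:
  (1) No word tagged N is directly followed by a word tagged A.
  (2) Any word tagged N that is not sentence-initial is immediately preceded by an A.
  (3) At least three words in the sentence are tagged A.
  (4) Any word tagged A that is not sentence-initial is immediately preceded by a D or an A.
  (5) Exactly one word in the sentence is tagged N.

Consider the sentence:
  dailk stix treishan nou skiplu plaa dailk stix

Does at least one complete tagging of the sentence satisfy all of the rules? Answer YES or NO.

Candidates per position — 1:dailk {A,D}; 2:stix {D,N}; 3:treishan {N}; 4:nou {D}; 5:skiplu {A,D}; 6:plaa {A,N}; 7:dailk {A,D}; 8:stix {D,N}.
Rule 2 cannot be satisfied by any choice of tags from the lexicon.
So there is no consistent tagging.

NO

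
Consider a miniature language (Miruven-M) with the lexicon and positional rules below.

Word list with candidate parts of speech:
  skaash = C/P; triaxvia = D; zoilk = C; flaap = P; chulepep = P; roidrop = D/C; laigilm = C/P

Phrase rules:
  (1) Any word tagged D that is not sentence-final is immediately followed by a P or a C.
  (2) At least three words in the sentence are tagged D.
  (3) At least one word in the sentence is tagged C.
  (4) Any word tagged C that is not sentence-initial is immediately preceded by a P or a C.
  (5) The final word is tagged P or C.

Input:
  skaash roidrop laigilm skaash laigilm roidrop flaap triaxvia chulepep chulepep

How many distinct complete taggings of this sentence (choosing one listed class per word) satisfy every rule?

Candidates per position — 1:skaash {C,P}; 2:roidrop {D,C}; 3:laigilm {C,P}; 4:skaash {C,P}; 5:laigilm {C,P}; 6:roidrop {D,C}; 7:flaap {P}; 8:triaxvia {D}; 9:chulepep {P}; 10:chulepep {P}.
There are 64 candidate sequences in total.
Checking each against the rules leaves 7 sequences.
Count = 7.

7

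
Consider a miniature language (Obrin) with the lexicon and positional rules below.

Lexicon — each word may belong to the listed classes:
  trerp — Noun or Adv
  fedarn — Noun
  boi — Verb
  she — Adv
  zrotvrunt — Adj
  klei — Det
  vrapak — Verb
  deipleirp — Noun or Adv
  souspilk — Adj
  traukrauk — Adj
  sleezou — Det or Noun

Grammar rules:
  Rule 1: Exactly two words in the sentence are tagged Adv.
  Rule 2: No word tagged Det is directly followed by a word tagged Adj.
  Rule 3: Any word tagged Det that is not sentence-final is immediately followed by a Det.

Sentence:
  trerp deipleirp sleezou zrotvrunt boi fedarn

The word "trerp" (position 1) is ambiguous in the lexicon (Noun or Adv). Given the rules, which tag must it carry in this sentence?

Candidates per position — 1:trerp {Noun,Adv}; 2:deipleirp {Noun,Adv}; 3:sleezou {Det,Noun}; 4:zrotvrunt {Adj}; 5:boi {Verb}; 6:fedarn {Noun}.
Word 1 cannot be Noun — rule 1 would then fail for every completion. It is Adv.
Word 2 cannot be Noun — rule 1 would then fail for every completion. It is Adv.
Word 3 cannot be Det — rule 2 would then fail for every completion. It is Noun.
So the tagging must be: Adv Adv Noun Adj Verb Noun.
Verifying each rule — rule 1 satisfied; rule 2 satisfied; rule 3 satisfied.

Adv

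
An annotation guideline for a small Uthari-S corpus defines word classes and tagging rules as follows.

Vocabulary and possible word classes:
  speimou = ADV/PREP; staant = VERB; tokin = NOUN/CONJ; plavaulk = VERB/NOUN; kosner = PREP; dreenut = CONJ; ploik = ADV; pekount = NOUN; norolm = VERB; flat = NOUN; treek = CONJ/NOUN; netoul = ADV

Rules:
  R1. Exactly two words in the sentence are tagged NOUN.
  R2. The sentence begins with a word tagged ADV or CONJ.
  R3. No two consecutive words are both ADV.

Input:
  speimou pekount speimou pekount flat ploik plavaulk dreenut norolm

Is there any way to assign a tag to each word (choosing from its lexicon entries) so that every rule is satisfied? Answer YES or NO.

NO

Candidates per position — 1:speimou {ADV,PREP}; 2:pekount {NOUN}; 3:speimou {ADV,PREP}; 4:pekount {NOUN}; 5:flat {NOUN}; 6:ploik {ADV}; 7:plavaulk {VERB,NOUN}; 8:dreenut {CONJ}; 9:norolm {VERB}.
Rule 1 cannot be satisfied by any choice of tags from the lexicon.
So there is no consistent tagging.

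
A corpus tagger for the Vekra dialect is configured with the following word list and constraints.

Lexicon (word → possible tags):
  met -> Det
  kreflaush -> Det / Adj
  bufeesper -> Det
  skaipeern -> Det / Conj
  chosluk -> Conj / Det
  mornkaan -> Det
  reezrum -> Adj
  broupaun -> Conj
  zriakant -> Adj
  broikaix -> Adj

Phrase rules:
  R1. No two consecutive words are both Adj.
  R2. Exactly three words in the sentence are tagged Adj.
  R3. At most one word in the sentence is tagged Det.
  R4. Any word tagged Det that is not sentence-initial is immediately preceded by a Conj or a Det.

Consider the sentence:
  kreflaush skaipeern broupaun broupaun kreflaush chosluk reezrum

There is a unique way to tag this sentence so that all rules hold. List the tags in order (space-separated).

Candidates per position — 1:kreflaush {Det,Adj}; 2:skaipeern {Det,Conj}; 3:broupaun {Conj}; 4:broupaun {Conj}; 5:kreflaush {Det,Adj}; 6:chosluk {Conj,Det}; 7:reezrum {Adj}.
Word 1 cannot be Det — rule 2 would then fail for every completion. It is Adj.
Word 2 cannot be Det — rule 4 would then fail for every completion. It is Conj.
Word 5 cannot be Det — rule 2 would then fail for every completion. It is Adj.
Word 6 cannot be Det — rule 4 would then fail for every completion. It is Conj.
That leaves exactly one tagging: Adj Conj Conj Conj Adj Conj Adj.
Verifying each rule — rule 1 ✓; rule 2 ✓; rule 3 ✓; rule 4 ✓.

Adj Conj Conj Conj Adj Conj Adj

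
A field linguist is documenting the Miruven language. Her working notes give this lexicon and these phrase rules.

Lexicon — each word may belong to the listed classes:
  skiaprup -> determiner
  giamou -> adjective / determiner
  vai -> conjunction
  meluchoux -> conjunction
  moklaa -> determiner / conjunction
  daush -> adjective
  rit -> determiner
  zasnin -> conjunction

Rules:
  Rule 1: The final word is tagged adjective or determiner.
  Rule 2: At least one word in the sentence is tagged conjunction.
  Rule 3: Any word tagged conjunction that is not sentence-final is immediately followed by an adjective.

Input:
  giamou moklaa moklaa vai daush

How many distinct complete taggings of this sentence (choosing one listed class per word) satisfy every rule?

2

Candidates per position — 1:giamou {adjective,determiner}; 2:moklaa {determiner,conjunction}; 3:moklaa {determiner,conjunction}; 4:vai {conjunction}; 5:daush {adjective}.
There are 8 candidate sequences in total.
The sequences that satisfy every rule: adjective determiner determiner conjunction adjective; determiner determiner determiner conjunction adjective.
Count = 2.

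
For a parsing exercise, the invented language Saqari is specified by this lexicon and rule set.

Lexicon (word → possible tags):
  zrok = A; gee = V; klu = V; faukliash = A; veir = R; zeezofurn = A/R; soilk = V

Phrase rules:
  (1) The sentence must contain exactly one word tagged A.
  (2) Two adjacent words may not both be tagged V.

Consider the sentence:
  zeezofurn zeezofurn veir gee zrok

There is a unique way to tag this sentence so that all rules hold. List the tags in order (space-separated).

Candidates per position — 1:zeezofurn {A,R}; 2:zeezofurn {A,R}; 3:veir {R}; 4:gee {V}; 5:zrok {A}.
Word 1 cannot be A — rule 1 would then fail for every completion. It is R.
Word 2 cannot be A — rule 1 would then fail for every completion. It is R.
The only consistent sequence is: R R R V A.
Rule-by-rule: rule 1 satisfied; rule 2 satisfied.

R R R V A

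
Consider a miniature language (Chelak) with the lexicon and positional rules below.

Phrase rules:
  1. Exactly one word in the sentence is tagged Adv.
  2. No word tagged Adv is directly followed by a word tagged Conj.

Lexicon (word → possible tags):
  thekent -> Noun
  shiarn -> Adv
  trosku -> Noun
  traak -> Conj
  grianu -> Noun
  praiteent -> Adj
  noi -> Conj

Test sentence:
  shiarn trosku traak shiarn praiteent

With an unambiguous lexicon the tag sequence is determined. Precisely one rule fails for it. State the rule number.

Fixed tagging: Adv Noun Conj Adv Adj.
Checking each rule: R1 fail, R2 pass.
Only rule 1 fails.

1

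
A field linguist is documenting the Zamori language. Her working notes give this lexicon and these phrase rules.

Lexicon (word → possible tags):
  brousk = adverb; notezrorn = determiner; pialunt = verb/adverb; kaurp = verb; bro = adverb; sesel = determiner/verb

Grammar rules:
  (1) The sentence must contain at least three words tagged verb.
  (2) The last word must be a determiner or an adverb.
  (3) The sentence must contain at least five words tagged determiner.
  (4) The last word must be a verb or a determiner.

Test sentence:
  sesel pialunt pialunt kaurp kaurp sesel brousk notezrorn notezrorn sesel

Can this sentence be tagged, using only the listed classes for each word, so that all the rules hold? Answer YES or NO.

YES

Candidates per position — 1:sesel {determiner,verb}; 2:pialunt {verb,adverb}; 3:pialunt {verb,adverb}; 4:kaurp {verb}; 5:kaurp {verb}; 6:sesel {determiner,verb}; 7:brousk {adverb}; 8:notezrorn {determiner}; 9:notezrorn {determiner}; 10:sesel {determiner,verb}.
One satisfying assignment: determiner adverb verb verb verb determiner adverb determiner determiner determiner.
Rule-by-rule: rule 1 holds; rule 2 holds; rule 3 holds; rule 4 holds.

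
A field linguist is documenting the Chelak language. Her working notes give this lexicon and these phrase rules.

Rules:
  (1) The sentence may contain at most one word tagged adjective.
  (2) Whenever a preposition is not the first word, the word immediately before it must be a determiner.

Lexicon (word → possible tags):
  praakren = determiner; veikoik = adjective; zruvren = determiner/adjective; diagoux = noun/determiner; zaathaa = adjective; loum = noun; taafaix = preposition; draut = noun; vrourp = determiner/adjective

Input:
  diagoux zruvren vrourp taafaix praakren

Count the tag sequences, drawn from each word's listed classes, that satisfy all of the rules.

4

Candidates per position — 1:diagoux {noun,determiner}; 2:zruvren {determiner,adjective}; 3:vrourp {determiner,adjective}; 4:taafaix {preposition}; 5:praakren {determiner}.
There are 8 candidate sequences in total.
The sequences that satisfy every rule: noun determiner determiner preposition determiner; noun adjective determiner preposition determiner; determiner determiner determiner preposition determiner; determiner adjective determiner preposition determiner.
Count = 4.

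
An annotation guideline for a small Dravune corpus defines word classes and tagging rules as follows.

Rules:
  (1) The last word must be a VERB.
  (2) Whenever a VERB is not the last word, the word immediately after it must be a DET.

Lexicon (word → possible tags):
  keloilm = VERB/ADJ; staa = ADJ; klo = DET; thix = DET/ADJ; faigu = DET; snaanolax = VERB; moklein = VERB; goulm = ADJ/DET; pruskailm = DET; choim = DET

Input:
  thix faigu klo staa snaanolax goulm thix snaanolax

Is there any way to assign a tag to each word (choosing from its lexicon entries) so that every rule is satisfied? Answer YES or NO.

YES

Candidates per position — 1:thix {DET,ADJ}; 2:faigu {DET}; 3:klo {DET}; 4:staa {ADJ}; 5:snaanolax {VERB}; 6:goulm {ADJ,DET}; 7:thix {DET,ADJ}; 8:snaanolax {VERB}.
One satisfying assignment: DET DET DET ADJ VERB DET DET VERB.
Check: rule 1 satisfied; rule 2 satisfied.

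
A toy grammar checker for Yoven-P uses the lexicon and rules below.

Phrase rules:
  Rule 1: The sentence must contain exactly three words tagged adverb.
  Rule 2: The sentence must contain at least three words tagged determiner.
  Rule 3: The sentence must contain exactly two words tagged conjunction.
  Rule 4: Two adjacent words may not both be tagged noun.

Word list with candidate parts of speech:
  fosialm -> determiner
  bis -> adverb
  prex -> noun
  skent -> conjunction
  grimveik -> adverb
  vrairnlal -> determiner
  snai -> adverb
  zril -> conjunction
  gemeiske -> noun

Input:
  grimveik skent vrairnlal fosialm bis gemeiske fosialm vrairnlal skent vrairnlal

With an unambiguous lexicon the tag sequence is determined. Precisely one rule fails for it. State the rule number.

1

Fixed tagging: adverb conjunction determiner determiner adverb noun determiner determiner conjunction determiner.
Applying the rules: R1 fail, R2 pass, R3 pass, R4 pass.
Only rule 1 fails.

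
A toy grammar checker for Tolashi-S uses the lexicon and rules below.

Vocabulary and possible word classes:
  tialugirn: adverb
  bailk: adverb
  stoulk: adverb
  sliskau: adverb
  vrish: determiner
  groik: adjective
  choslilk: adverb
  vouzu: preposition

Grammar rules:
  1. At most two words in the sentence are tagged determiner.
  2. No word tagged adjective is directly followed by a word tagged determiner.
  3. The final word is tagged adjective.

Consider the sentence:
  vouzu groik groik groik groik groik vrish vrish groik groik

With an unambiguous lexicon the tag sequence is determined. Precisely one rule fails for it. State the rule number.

2

Fixed tagging: preposition adjective adjective adjective adjective adjective determiner determiner adjective adjective.
Checking each rule: R1 pass, R2 fail, R3 pass.
Only rule 2 fails.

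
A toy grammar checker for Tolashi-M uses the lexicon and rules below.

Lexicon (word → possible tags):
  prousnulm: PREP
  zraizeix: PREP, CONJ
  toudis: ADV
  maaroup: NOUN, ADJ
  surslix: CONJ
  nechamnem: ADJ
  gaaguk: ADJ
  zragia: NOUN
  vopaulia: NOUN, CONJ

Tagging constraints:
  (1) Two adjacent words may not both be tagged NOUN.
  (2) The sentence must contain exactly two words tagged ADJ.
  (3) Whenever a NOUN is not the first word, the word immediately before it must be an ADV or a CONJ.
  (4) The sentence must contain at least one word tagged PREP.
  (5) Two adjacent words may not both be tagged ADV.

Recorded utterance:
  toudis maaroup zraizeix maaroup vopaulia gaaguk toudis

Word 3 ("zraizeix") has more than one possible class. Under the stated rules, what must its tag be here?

Candidates per position — 1:toudis {ADV}; 2:maaroup {NOUN,ADJ}; 3:zraizeix {PREP,CONJ}; 4:maaroup {NOUN,ADJ}; 5:vopaulia {NOUN,CONJ}; 6:gaaguk {ADJ}; 7:toudis {ADV}.
Position 3: tagging it CONJ would leave rule 4 unsatisfiable, so it must be PREP.
Position 4: tagging it NOUN would leave rule 3 unsatisfiable, so it must be ADJ.
Position 5: tagging it NOUN would leave rule 3 unsatisfiable, so it must be CONJ.
Position 2: tagging it ADJ would leave rule 2 unsatisfiable, so it must be NOUN.
That leaves exactly one tagging: ADV NOUN PREP ADJ CONJ ADJ ADV.
Verifying each rule — rule 1 holds; rule 2 holds; rule 3 holds; rule 4 holds; rule 5 holds.

PREP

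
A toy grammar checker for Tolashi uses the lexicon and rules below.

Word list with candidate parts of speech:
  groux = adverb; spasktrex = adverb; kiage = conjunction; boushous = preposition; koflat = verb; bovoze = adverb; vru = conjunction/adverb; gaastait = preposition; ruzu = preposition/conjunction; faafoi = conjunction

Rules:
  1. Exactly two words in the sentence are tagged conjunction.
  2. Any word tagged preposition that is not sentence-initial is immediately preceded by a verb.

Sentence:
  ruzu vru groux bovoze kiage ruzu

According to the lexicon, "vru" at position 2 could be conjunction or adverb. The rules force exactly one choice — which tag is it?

adverb

Candidates per position — 1:ruzu {preposition,conjunction}; 2:vru {conjunction,adverb}; 3:groux {adverb}; 4:bovoze {adverb}; 5:kiage {conjunction}; 6:ruzu {preposition,conjunction}.
Word 6 cannot be preposition — rule 2 would then fail for every completion. It is conjunction.
Word 1 cannot be conjunction — rule 1 would then fail for every completion. It is preposition.
Word 2 cannot be conjunction — rule 1 would then fail for every completion. It is adverb.
So the tagging must be: preposition adverb adverb adverb conjunction conjunction.
Verifying each rule — rule 1 satisfied; rule 2 satisfied.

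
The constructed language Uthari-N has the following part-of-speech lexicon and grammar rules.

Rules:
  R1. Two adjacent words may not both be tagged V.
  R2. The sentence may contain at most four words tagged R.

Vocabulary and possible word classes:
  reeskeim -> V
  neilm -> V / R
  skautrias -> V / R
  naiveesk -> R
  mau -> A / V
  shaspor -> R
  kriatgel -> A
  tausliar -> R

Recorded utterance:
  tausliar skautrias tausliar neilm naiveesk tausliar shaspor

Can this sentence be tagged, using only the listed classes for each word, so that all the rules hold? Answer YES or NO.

Candidates per position — 1:tausliar {R}; 2:skautrias {V,R}; 3:tausliar {R}; 4:neilm {V,R}; 5:naiveesk {R}; 6:tausliar {R}; 7:shaspor {R}.
Rule 2 cannot be satisfied by any choice of tags from the lexicon.
So there is no consistent tagging.

NO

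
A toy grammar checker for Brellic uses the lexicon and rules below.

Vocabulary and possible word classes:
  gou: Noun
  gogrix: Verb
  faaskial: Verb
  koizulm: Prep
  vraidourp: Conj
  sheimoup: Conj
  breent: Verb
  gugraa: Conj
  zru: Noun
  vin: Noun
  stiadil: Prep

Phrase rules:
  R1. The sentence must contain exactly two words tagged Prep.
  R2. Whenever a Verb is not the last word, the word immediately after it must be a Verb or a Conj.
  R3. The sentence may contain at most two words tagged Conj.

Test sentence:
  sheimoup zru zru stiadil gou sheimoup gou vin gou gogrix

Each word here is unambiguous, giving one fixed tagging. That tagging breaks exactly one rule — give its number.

1

Fixed tagging: Conj Noun Noun Prep Noun Conj Noun Noun Noun Verb.
Rule check: R1 fail, R2 pass, R3 pass.
Only rule 1 fails.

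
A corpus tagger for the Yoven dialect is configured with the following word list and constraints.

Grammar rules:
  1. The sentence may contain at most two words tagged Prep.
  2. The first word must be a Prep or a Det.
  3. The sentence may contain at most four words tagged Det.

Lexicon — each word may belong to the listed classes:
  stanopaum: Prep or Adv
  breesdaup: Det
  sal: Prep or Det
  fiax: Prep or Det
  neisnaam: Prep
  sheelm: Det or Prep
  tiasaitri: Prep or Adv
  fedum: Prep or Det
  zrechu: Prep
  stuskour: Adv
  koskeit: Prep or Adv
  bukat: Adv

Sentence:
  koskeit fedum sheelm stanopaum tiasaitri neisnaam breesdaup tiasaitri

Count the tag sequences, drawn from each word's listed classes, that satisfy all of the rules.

Candidates per position — 1:koskeit {Prep,Adv}; 2:fedum {Prep,Det}; 3:sheelm {Det,Prep}; 4:stanopaum {Prep,Adv}; 5:tiasaitri {Prep,Adv}; 6:neisnaam {Prep}; 7:breesdaup {Det}; 8:tiasaitri {Prep,Adv}.
There are 64 candidate sequences in total.
The sequences that satisfy every rule: Prep Det Det Adv Adv Prep Det Adv.
Count = 1.

1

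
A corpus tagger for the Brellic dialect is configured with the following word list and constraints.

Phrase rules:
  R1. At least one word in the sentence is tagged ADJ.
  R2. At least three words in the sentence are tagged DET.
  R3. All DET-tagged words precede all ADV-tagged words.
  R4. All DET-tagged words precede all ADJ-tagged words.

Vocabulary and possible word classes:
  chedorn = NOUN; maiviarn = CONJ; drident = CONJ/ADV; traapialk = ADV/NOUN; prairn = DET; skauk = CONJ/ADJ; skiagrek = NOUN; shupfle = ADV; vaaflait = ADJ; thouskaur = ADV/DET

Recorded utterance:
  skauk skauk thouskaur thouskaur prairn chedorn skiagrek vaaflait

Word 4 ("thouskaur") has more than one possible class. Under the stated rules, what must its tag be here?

DET

Candidates per position — 1:skauk {CONJ,ADJ}; 2:skauk {CONJ,ADJ}; 3:thouskaur {ADV,DET}; 4:thouskaur {ADV,DET}; 5:prairn {DET}; 6:chedorn {NOUN}; 7:skiagrek {NOUN}; 8:vaaflait {ADJ}.
Position 1: tagging it ADJ would leave rule 4 unsatisfiable, so it must be CONJ.
Position 2: tagging it ADJ would leave rule 4 unsatisfiable, so it must be CONJ.
Position 3: tagging it ADV would leave rule 2 unsatisfiable, so it must be DET.
Position 4: tagging it ADV would leave rule 2 unsatisfiable, so it must be DET.
That leaves exactly one tagging: CONJ CONJ DET DET DET NOUN NOUN ADJ.
Checking: rule 1 satisfied; rule 2 satisfied; rule 3 satisfied; rule 4 satisfied.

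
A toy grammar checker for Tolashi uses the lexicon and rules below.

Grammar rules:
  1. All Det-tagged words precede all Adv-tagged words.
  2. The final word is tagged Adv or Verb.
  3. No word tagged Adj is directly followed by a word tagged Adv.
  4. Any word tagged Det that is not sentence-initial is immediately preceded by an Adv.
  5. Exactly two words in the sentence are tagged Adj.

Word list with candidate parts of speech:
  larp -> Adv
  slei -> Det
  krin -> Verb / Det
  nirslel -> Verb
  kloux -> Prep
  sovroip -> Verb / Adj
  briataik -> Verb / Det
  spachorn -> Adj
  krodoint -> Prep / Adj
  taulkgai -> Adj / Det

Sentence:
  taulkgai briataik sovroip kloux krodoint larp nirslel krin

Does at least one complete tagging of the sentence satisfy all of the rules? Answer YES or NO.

Candidates per position — 1:taulkgai {Adj,Det}; 2:briataik {Verb,Det}; 3:sovroip {Verb,Adj}; 4:kloux {Prep}; 5:krodoint {Prep,Adj}; 6:larp {Adv}; 7:nirslel {Verb}; 8:krin {Verb,Det}.
One satisfying assignment: Adj Verb Adj Prep Prep Adv Verb Verb.
Check: rule 1 ok; rule 2 ok; rule 3 ok; rule 4 ok; rule 5 ok.

YES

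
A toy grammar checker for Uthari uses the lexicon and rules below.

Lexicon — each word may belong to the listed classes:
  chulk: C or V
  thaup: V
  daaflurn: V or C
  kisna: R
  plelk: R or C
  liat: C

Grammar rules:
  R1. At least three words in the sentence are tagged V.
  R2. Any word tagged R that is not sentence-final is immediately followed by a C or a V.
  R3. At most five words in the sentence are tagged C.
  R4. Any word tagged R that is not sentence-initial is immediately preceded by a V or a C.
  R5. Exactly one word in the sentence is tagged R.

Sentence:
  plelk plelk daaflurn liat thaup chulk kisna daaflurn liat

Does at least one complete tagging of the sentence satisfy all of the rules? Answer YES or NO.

Candidates per position — 1:plelk {R,C}; 2:plelk {R,C}; 3:daaflurn {V,C}; 4:liat {C}; 5:thaup {V}; 6:chulk {C,V}; 7:kisna {R}; 8:daaflurn {V,C}; 9:liat {C}.
One satisfying assignment: C C V C V V R V C.
Checking: rule 1 ok; rule 2 ok; rule 3 ok; rule 4 ok; rule 5 ok.

YES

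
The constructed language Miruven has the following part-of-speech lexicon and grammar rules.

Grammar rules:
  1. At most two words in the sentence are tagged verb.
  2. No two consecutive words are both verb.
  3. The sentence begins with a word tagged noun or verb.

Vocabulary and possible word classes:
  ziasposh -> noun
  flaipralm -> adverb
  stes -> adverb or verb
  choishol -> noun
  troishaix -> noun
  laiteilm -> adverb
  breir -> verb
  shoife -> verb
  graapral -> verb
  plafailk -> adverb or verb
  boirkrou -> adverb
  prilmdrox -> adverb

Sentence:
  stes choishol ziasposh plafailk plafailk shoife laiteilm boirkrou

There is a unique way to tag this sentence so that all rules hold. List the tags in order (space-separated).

Candidates per position — 1:stes {adverb,verb}; 2:choishol {noun}; 3:ziasposh {noun}; 4:plafailk {adverb,verb}; 5:plafailk {adverb,verb}; 6:shoife {verb}; 7:laiteilm {adverb}; 8:boirkrou {adverb}.
At position 1, choosing adverb makes rule 3 impossible to satisfy; hence verb.
At position 4, choosing verb makes rule 1 impossible to satisfy; hence adverb.
At position 5, choosing verb makes rule 1 impossible to satisfy; hence adverb.
The unique satisfying tagging is: verb noun noun adverb adverb verb adverb adverb.
Rule-by-rule: rule 1 satisfied; rule 2 satisfied; rule 3 satisfied.

verb noun noun adverb adverb verb adverb adverb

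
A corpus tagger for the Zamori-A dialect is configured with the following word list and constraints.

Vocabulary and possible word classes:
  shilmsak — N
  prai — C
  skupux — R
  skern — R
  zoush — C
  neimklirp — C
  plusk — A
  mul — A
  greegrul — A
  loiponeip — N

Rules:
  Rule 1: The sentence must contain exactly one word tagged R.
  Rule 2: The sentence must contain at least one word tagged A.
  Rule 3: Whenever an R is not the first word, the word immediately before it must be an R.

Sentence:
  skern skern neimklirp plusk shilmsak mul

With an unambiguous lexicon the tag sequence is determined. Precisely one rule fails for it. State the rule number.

Fixed tagging: R R C A N A.
Rule check: R1 fails, R2 ok, R3 ok.
Only rule 1 fails.

1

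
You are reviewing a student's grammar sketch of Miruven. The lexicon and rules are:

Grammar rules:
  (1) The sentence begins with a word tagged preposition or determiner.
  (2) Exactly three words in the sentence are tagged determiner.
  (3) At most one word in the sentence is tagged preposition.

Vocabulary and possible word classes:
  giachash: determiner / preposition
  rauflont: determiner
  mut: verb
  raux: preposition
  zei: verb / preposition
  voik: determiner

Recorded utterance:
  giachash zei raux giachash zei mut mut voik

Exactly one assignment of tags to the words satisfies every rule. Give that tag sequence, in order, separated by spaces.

Candidates per position — 1:giachash {determiner,preposition}; 2:zei {verb,preposition}; 3:raux {preposition}; 4:giachash {determiner,preposition}; 5:zei {verb,preposition}; 6:mut {verb}; 7:mut {verb}; 8:voik {determiner}.
At position 1, choosing preposition makes rule 2 impossible to satisfy; hence determiner.
At position 2, choosing preposition makes rule 3 impossible to satisfy; hence verb.
At position 4, choosing preposition makes rule 2 impossible to satisfy; hence determiner.
At position 5, choosing preposition makes rule 3 impossible to satisfy; hence verb.
So the tagging must be: determiner verb preposition determiner verb verb verb determiner.
Rule-by-rule: rule 1 ✓; rule 2 ✓; rule 3 ✓.

determiner verb preposition determiner verb verb verb determiner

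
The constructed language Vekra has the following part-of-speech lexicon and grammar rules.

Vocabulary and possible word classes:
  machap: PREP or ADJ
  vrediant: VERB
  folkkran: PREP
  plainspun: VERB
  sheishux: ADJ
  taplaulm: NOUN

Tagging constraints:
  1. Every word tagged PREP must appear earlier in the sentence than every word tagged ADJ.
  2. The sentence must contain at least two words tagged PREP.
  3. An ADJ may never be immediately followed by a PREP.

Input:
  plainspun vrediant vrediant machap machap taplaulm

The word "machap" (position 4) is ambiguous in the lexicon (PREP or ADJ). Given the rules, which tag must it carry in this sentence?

Candidates per position — 1:plainspun {VERB}; 2:vrediant {VERB}; 3:vrediant {VERB}; 4:machap {PREP,ADJ}; 5:machap {PREP,ADJ}; 6:taplaulm {NOUN}.
Word 4 cannot be ADJ — rule 2 would then fail for every completion. It is PREP.
Word 5 cannot be ADJ — rule 2 would then fail for every completion. It is PREP.
The unique satisfying tagging is: VERB VERB VERB PREP PREP NOUN.
Check: rule 1 satisfied; rule 2 satisfied; rule 3 satisfied.

PREP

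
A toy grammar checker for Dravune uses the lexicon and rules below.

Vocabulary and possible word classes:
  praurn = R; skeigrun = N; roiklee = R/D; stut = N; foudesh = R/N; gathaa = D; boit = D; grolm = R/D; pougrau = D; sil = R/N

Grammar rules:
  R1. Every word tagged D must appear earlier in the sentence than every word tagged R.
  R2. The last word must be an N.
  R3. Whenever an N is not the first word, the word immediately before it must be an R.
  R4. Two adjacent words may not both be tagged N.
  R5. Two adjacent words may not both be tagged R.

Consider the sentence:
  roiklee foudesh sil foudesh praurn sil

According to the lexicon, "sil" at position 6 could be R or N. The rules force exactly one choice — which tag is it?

N

Candidates per position — 1:roiklee {R,D}; 2:foudesh {R,N}; 3:sil {R,N}; 4:foudesh {R,N}; 5:praurn {R}; 6:sil {R,N}.
Word 4 cannot be R — rule 5 would then fail for every completion. It is N.
Word 6 cannot be R — rule 2 would then fail for every completion. It is N.
Word 3 cannot be N — rule 3 would then fail for every completion. It is R.
Word 2 cannot be R — rule 5 would then fail for every completion. It is N.
Word 1 cannot be D — rule 3 would then fail for every completion. It is R.
The unique satisfying tagging is: R N R N R N.
Rule-by-rule: rule 1 holds; rule 2 holds; rule 3 holds; rule 4 holds; rule 5 holds.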